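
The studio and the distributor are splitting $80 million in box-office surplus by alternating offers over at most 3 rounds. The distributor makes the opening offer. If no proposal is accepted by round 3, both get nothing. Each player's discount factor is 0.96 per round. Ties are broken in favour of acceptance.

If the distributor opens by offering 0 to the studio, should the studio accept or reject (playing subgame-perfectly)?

Round 3 (the distributor proposes): rejection yields 0 for the studio; the distributor offers 0 and keeps 80.
Round 2 (the studio proposes): the distributor can get 80 next round, worth 0.96 × 80 = 76.8 now, so the studio offers 76.8, keeping 3.2.
So by rejecting in round 1, the studio gets 3.2 next round, worth 0.96 × 3.2 = 3.072 now.
Offer 0 < 3.072, so the studio rejects.

Reject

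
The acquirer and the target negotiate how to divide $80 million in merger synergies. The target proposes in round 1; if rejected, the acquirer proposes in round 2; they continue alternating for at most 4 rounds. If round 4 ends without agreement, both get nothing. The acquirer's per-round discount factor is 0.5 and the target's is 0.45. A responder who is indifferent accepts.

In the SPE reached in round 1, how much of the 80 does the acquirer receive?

31

Solve by backward induction from round 4.
Round 4 (the acquirer proposes): the target will accept anything ≥ 0, so the acquirer offers 0 and keeps 80.
Round 3 (the target proposes): the acquirer can get 80 next round, worth 0.5 × 80 = 40 now, so the target offers 40, keeping 40.
Round 2 (the acquirer proposes): the target can get 40 next round, worth 0.45 × 40 = 18 now, so the acquirer offers 18, keeping 62.
Round 1 (the target proposes): the acquirer can get 62 next round, worth 0.5 × 62 = 31 now; the target offers that and keeps 49.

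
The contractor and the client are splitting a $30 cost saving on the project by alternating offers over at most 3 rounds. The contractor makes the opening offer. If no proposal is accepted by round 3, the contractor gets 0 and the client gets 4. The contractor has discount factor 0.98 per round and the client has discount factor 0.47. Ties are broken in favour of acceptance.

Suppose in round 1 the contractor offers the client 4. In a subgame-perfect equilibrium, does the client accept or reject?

Accept

Round 3 (the contractor proposes): the client gets 4 if talks fail, so the contractor offers 4 and keeps 26.
Round 2 (the client proposes): the contractor can get 26 next round, worth 0.98 × 26 = 25.48 now, so the client offers 25.48, keeping 4.52.
So by rejecting in round 1, the client gets 4.52 next round, worth 0.47 × 4.52 = 2.1244 now.
Offer 4 ≥ 2.1244, so the client accepts.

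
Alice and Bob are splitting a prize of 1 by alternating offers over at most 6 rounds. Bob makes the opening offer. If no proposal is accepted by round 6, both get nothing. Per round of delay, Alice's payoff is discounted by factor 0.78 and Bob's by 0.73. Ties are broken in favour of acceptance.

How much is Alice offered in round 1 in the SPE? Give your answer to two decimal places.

Round 6 (Alice proposes): Bob will accept anything ≥ 0, so Alice offers 0 and keeps 1.
Round 5 (Bob proposes): Alice can get 1 next round, worth 0.78 × 1 = 0.78 now; Bob offers that and keeps 0.22.
Round 4 (Alice proposes): Bob can get 0.22 next round, worth 0.73 × 0.22 = 0.1606 now, so Alice offers 0.1606, keeping 0.8394.
Round 3 (Bob proposes): Alice can get 0.8394 next round, worth 0.78 × 0.8394 = 0.654732 now; Bob offers that and keeps 0.345268.
Round 2 (Alice proposes): Bob can get 0.345268 next round, worth 0.73 × 0.345268 = 0.25204564 now. Alice offers 0.25204564 and keeps 1 − 0.25204564 = 0.74795436.
Round 1 (Bob proposes): Alice can get 0.74795436 next round, worth 0.78 × 0.74795436 = 0.5834044008 now, so Bob offers 0.5834044008, keeping 0.4165955992.

0.58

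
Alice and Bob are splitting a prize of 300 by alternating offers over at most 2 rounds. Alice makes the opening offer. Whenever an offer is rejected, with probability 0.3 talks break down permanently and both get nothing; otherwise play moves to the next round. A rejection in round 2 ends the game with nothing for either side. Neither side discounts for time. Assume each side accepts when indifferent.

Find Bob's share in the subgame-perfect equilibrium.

Round 2 (Bob proposes): rejection yields 0 for Alice; Bob offers 0 and keeps 300.
Round 1 (Alice proposes): rejecting gives Bob an expected 0.7 × 300 = 210; Alice offers that and keeps 90.

210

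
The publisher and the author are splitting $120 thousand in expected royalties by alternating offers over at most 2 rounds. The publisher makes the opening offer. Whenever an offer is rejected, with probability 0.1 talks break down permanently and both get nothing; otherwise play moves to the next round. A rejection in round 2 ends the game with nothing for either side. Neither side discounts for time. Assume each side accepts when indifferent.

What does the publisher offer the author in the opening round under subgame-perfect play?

108

Round 2 (the author proposes): the publisher will accept anything ≥ 0, so the author offers 0 and keeps 120.
Round 1 (the publisher proposes): rejecting gives the author an expected 0.9 × 120 = 108. The publisher offers 108 and keeps 120 − 108 = 12.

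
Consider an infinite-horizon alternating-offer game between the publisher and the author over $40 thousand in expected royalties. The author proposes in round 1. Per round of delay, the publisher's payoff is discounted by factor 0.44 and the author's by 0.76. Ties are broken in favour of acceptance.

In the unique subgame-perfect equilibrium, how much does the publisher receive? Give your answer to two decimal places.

6.35

When the author proposes, the publisher accepts any offer worth at least 0.44 times what the publisher would get by proposing next round; and vice versa.
This gives x = 40 − 0.44y and y = 40 − 0.76x, where x and y are each side's share when it proposes.
Hence (1 − 0.44·0.76)x = 40(1 − 0.44), i.e. 0.6656·x = 22.4.
x ≈ 33.6538; the publisher's share is 40 − x ≈ 6.3462.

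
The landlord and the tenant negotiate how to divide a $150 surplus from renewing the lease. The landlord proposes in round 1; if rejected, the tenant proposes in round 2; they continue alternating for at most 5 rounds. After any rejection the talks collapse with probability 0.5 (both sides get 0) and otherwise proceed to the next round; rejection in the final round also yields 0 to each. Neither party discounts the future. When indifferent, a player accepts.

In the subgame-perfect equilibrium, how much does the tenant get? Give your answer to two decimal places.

46.88

Round 5 (the landlord proposes): the tenant will accept anything ≥ 0, so the landlord offers 0 and keeps 150.
Round 4 (the tenant proposes): rejecting gives the landlord an expected 0.5 × 150 = 75, so the tenant offers 75, keeping 75.
Round 3 (the landlord proposes): rejecting gives the tenant an expected 0.5 × 75 = 37.5. The landlord offers 37.5 and keeps 150 − 37.5 = 112.5.
Round 2 (the tenant proposes): rejecting gives the landlord an expected 0.5 × 112.5 = 56.25, so the tenant offers 56.25, keeping 93.75.
Round 1 (the landlord proposes): rejecting gives the tenant an expected 0.5 × 93.75 = 46.875. The landlord offers 46.875 and keeps 150 − 46.875 = 103.125.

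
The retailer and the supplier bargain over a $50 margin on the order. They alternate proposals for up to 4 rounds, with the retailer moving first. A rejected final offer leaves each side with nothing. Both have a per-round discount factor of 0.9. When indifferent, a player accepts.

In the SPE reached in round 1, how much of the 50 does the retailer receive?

Round 4 (the supplier proposes): rejection yields 0 for the retailer; the supplier offers 0 and keeps 50.
Round 3 (the retailer proposes): the supplier can get 50 next round, worth 0.9 × 50 = 45 now, so the retailer offers 45, keeping 5.
Round 2 (the supplier proposes): the retailer can get 5 next round, worth 0.9 × 5 = 4.5 now, so the supplier offers 4.5, keeping 45.5.
Round 1 (the retailer proposes): the supplier can get 45.5 next round, worth 0.9 × 45.5 = 40.95 now, so the retailer offers 40.95, keeping 9.05.

9.05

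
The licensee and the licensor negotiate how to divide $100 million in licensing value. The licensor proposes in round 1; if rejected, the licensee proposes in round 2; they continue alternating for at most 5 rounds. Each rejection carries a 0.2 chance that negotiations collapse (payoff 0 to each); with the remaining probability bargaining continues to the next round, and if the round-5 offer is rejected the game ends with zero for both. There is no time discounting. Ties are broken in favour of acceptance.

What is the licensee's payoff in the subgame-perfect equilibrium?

26.24

By backward induction:
Round 5 (the licensor proposes): rejection yields 0 for the licensee; the licensor offers 0 and keeps 100.
Round 4 (the licensee proposes): rejecting gives the licensor an expected 0.8 × 100 = 80, so the licensee offers 80, keeping 20.
Round 3 (the licensor proposes): rejecting gives the licensee an expected 0.8 × 20 = 16. The licensor offers 16 and keeps 100 − 16 = 84.
Round 2 (the licensee proposes): rejecting gives the licensor an expected 0.8 × 84 = 67.2; the licensee offers that and keeps 32.8.
Round 1 (the licensor proposes): rejecting gives the licensee an expected 0.8 × 32.8 = 26.24, so the licensor offers 26.24, keeping 73.76.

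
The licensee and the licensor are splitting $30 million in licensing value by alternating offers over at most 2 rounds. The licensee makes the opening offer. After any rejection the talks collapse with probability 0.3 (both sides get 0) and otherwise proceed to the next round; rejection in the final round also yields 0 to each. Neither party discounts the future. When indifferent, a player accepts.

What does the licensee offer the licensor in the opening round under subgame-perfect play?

21

Round 2 (the licensor proposes): rejection yields 0 for the licensee; the licensor offers 0 and keeps 30.
Round 1 (the licensee proposes): rejecting gives the licensor an expected 0.7 × 30 = 21; the licensee offers that and keeps 9.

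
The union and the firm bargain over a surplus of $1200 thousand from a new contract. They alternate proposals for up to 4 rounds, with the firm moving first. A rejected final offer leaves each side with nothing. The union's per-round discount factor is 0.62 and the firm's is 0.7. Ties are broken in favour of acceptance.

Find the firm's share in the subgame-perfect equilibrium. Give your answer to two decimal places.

653.90

Solve by backward induction from round 4.
Round 4 (the union proposes): the firm will accept anything ≥ 0, so the union offers 0 and keeps 1200.
Round 3 (the firm proposes): the union can get 1200 next round, worth 0.62 × 1200 = 744 now. The firm offers 744 and keeps 1200 − 744 = 456.
Round 2 (the union proposes): the firm can get 456 next round, worth 0.7 × 456 = 319.2 now, so the union offers 319.2, keeping 880.8.
Round 1 (the firm proposes): the union can get 880.8 next round, worth 0.62 × 880.8 = 546.096 now, so the firm offers 546.096, keeping 653.904.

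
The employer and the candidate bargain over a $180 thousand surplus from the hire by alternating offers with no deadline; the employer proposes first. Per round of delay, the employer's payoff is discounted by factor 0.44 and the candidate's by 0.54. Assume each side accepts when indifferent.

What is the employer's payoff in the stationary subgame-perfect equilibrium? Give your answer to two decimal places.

108.60

When the employer proposes, the candidate accepts any offer worth at least 0.54 times what the candidate would get by proposing next round; and vice versa.
This gives x = 180 − 0.54y and y = 180 − 0.44x, where x and y are each side's share when it proposes.
Hence (1 − 0.54·0.44)x = 180(1 − 0.54), i.e. 0.7624·x = 82.8.
x ≈ 108.6044; the candidate's share is 180 − x ≈ 71.3956.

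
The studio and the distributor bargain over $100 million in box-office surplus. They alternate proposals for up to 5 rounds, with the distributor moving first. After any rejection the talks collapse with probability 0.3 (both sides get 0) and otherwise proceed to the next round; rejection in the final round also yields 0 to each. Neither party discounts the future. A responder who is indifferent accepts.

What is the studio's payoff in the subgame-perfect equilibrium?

31.29

Round 5 (the distributor proposes): rejection yields 0 for the studio; the distributor offers 0 and keeps 100.
Round 4 (the studio proposes): rejecting gives the distributor an expected 0.7 × 100 = 70. The studio offers 70 and keeps 100 − 70 = 30.
Round 3 (the distributor proposes): rejecting gives the studio an expected 0.7 × 30 = 21. The distributor offers 21 and keeps 100 − 21 = 79.
Round 2 (the studio proposes): rejecting gives the distributor an expected 0.7 × 79 = 55.3; the studio offers that and keeps 44.7.
Round 1 (the distributor proposes): rejecting gives the studio an expected 0.7 × 44.7 = 31.29. The distributor offers 31.29 and keeps 100 − 31.29 = 68.71.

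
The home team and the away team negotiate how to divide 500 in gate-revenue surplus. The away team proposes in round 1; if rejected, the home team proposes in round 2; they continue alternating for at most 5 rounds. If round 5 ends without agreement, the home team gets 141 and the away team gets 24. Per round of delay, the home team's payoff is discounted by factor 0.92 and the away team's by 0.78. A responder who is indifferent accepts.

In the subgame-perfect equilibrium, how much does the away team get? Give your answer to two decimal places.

Round 5 (the away team proposes): the home team gets 141 if talks fail, so the away team offers 141 and keeps 359.
Round 4 (the home team proposes): the away team can get 359 next round, worth 0.78 × 359 = 280.02 now; the home team offers that and keeps 219.98.
Round 3 (the away team proposes): the home team can get 219.98 next round, worth 0.92 × 219.98 = 202.3816 now, so the away team offers 202.3816, keeping 297.6184.
Round 2 (the home team proposes): the away team can get 297.6184 next round, worth 0.78 × 297.6184 = 232.142352 now. The home team offers 232.142352 and keeps 500 − 232.142352 = 267.857648.
Round 1 (the away team proposes): the home team can get 267.857648 next round, worth 0.92 × 267.857648 = 246.42903616 now. The away team offers 246.42903616 and keeps 500 − 246.42903616 = 253.57096384.

253.57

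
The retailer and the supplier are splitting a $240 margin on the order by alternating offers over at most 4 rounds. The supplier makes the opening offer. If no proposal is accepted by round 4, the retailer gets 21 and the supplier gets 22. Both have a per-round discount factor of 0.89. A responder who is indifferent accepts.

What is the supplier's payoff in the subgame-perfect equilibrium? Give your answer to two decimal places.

62.82

Round 4 (the retailer proposes): the supplier gets 22 if talks fail, so the retailer offers 22 and keeps 218.
Round 3 (the supplier proposes): the retailer can get 218 next round, worth 0.89 × 218 = 194.02 now; the supplier offers that and keeps 45.98.
Round 2 (the retailer proposes): the supplier can get 45.98 next round, worth 0.89 × 45.98 = 40.9222 now; the retailer offers that and keeps 199.0778.
Round 1 (the supplier proposes): the retailer can get 199.0778 next round, worth 0.89 × 199.0778 = 177.179242 now. The supplier offers 177.179242 and keeps 240 − 177.179242 = 62.820758.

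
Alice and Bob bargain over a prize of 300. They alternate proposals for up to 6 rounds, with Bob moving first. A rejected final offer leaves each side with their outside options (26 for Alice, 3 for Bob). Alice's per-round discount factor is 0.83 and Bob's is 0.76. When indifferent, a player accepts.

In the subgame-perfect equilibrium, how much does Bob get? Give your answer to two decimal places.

Round 6 (Alice proposes): Bob gets 3 if talks fail, so Alice offers 3 and keeps 297.
Round 5 (Bob proposes): Alice can get 297 next round, worth 0.83 × 297 = 246.51 now. Bob offers 246.51 and keeps 300 − 246.51 = 53.49.
Round 4 (Alice proposes): Bob can get 53.49 next round, worth 0.76 × 53.49 = 40.6524 now, so Alice offers 40.6524, keeping 259.3476.
Round 3 (Bob proposes): Alice can get 259.3476 next round, worth 0.83 × 259.3476 = 215.258508 now; Bob offers that and keeps 84.741492.
Round 2 (Alice proposes): Bob can get 84.741492 next round, worth 0.76 × 84.741492 = 64.40353392 now, so Alice offers 64.40353392, keeping 235.59646608.
Round 1 (Bob proposes): Alice can get 235.59646608 next round, worth 0.83 × 235.59646608 = 195.5450668464 now; Bob offers that and keeps 104.4549331536.

104.45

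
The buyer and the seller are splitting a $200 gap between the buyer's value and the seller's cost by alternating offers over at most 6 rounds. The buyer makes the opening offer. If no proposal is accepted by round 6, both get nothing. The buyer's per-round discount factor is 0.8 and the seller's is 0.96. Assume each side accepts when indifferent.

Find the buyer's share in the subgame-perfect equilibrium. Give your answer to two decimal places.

Round 6 (the seller proposes): rejection yields 0 for the buyer; the seller offers 0 and keeps 200.
Round 5 (the buyer proposes): the seller can get 200 next round, worth 0.96 × 200 = 192 now. The buyer offers 192 and keeps 200 − 192 = 8.
Round 4 (the seller proposes): the buyer can get 8 next round, worth 0.8 × 8 = 6.4 now, so the seller offers 6.4, keeping 193.6.
Round 3 (the buyer proposes): the seller can get 193.6 next round, worth 0.96 × 193.6 = 185.856 now; the buyer offers that and keeps 14.144.
Round 2 (the seller proposes): the buyer can get 14.144 next round, worth 0.8 × 14.144 = 11.3152 now, so the seller offers 11.3152, keeping 188.6848.
Round 1 (the buyer proposes): the seller can get 188.6848 next round, worth 0.96 × 188.6848 = 181.137408 now. The buyer offers 181.137408 and keeps 200 − 181.137408 = 18.862592.

18.86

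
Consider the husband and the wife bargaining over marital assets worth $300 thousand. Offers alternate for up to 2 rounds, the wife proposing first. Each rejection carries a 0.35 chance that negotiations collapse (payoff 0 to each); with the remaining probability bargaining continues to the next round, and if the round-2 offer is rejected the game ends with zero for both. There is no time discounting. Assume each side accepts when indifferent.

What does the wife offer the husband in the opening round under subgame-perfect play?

195

Round 2 (the husband proposes): rejection yields 0 for the wife; the husband offers 0 and keeps 300.
Round 1 (the wife proposes): rejecting gives the husband an expected 0.65 × 300 = 195; the wife offers that and keeps 105.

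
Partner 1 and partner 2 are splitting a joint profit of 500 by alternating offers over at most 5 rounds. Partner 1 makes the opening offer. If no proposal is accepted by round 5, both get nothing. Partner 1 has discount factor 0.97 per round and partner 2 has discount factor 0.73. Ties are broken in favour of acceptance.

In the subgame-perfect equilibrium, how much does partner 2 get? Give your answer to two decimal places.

Round 5 (partner 1 proposes): rejection yields 0 for partner 2; partner 1 offers 0 and keeps 500.
Round 4 (partner 2 proposes): partner 1 can get 500 next round, worth 0.97 × 500 = 485 now; partner 2 offers that and keeps 15.
Round 3 (partner 1 proposes): partner 2 can get 15 next round, worth 0.73 × 15 = 10.95 now, so partner 1 offers 10.95, keeping 489.05.
Round 2 (partner 2 proposes): partner 1 can get 489.05 next round, worth 0.97 × 489.05 = 474.3785 now, so partner 2 offers 474.3785, keeping 25.6215.
Round 1 (partner 1 proposes): partner 2 can get 25.6215 next round, worth 0.73 × 25.6215 = 18.703695 now, so partner 1 offers 18.703695, keeping 481.296305.

18.70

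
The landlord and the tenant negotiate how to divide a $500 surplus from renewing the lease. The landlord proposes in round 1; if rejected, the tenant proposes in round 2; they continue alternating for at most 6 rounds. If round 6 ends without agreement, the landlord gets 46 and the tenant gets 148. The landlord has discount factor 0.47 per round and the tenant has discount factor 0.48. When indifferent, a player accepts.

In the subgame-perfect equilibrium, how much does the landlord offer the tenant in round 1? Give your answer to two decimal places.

166.99

Solve by backward induction from round 6.
Round 6 (the tenant proposes): the landlord gets 46 if talks fail, so the tenant offers 46 and keeps 454.
Round 5 (the landlord proposes): the tenant can get 454 next round, worth 0.48 × 454 = 217.92 now. The landlord offers 217.92 and keeps 500 − 217.92 = 282.08.
Round 4 (the tenant proposes): the landlord can get 282.08 next round, worth 0.47 × 282.08 = 132.5776 now; the tenant offers that and keeps 367.4224.
Round 3 (the landlord proposes): the tenant can get 367.4224 next round, worth 0.48 × 367.4224 = 176.362752 now, so the landlord offers 176.362752, keeping 323.637248.
Round 2 (the tenant proposes): the landlord can get 323.637248 next round, worth 0.47 × 323.637248 = 152.10950656 now. The tenant offers 152.10950656 and keeps 500 − 152.10950656 = 347.89049344.
Round 1 (the landlord proposes): the tenant can get 347.89049344 next round, worth 0.48 × 347.89049344 = 166.9874368512 now. The landlord offers 166.9874368512 and keeps 500 − 166.9874368512 = 333.0125631488.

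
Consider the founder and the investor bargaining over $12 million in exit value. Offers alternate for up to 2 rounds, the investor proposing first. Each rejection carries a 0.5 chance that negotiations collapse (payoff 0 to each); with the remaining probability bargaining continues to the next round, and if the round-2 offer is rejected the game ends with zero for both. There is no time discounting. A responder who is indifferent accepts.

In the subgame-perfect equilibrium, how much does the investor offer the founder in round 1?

6

Round 2 (the founder proposes): the investor will accept anything ≥ 0, so the founder offers 0 and keeps 12.
Round 1 (the investor proposes): rejecting gives the founder an expected 0.5 × 12 = 6. The investor offers 6 and keeps 12 − 6 = 6.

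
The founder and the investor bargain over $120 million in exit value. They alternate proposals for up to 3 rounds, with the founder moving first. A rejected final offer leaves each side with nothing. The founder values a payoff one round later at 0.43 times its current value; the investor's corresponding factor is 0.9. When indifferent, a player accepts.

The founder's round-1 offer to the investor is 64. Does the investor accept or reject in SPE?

Accept

Round 3 (the founder proposes): rejection yields 0 for the investor; the founder offers 0 and keeps 120.
Round 2 (the investor proposes): the founder can get 120 next round, worth 0.43 × 120 = 51.6 now; the investor offers that and keeps 68.4.
So by rejecting in round 1, the investor gets 68.4 next round, worth 0.9 × 68.4 = 61.56 now.
Offer 64 ≥ 61.56, so the investor accepts.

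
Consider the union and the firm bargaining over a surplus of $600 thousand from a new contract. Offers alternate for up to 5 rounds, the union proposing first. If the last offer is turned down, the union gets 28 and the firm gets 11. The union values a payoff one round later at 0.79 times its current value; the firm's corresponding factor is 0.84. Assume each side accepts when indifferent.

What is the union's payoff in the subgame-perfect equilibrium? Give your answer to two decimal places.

419.08

Round 5 (the union proposes): the firm gets 11 if talks fail, so the union offers 11 and keeps 589.
Round 4 (the firm proposes): the union can get 589 next round, worth 0.79 × 589 = 465.31 now. The firm offers 465.31 and keeps 600 − 465.31 = 134.69.
Round 3 (the union proposes): the firm can get 134.69 next round, worth 0.84 × 134.69 = 113.1396 now. The union offers 113.1396 and keeps 600 − 113.1396 = 486.8604.
Round 2 (the firm proposes): the union can get 486.8604 next round, worth 0.79 × 486.8604 = 384.619716 now, so the firm offers 384.619716, keeping 215.380284.
Round 1 (the union proposes): the firm can get 215.380284 next round, worth 0.84 × 215.380284 = 180.91943856 now, so the union offers 180.91943856, keeping 419.08056144.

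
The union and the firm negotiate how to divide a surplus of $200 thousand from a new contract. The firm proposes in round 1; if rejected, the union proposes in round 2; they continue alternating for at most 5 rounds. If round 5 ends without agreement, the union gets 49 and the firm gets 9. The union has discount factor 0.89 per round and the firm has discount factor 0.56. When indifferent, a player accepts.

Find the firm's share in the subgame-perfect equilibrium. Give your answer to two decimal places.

Round 5 (the firm proposes): the union gets 49 if talks fail, so the firm offers 49 and keeps 151.
Round 4 (the union proposes): the firm can get 151 next round, worth 0.56 × 151 = 84.56 now; the union offers that and keeps 115.44.
Round 3 (the firm proposes): the union can get 115.44 next round, worth 0.89 × 115.44 = 102.7416 now, so the firm offers 102.7416, keeping 97.2584.
Round 2 (the union proposes): the firm can get 97.2584 next round, worth 0.56 × 97.2584 = 54.464704 now; the union offers that and keeps 145.535296.
Round 1 (the firm proposes): the union can get 145.535296 next round, worth 0.89 × 145.535296 = 129.52641344 now, so the firm offers 129.52641344, keeping 70.47358656.

70.47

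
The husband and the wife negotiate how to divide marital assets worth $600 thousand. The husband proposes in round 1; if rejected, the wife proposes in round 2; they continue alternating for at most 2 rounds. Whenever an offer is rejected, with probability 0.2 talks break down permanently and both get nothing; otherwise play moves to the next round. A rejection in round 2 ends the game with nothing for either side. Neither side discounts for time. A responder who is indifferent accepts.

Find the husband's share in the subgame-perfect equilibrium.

Round 2 (the wife proposes): rejection yields 0 for the husband; the wife offers 0 and keeps 600.
Round 1 (the husband proposes): rejecting gives the wife an expected 0.8 × 600 = 480, so the husband offers 480, keeping 120.

120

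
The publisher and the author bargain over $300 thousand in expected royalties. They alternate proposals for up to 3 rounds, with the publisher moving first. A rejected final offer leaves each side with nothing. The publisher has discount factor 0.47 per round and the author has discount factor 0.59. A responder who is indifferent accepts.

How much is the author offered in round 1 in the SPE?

93.81

Round 3 (the publisher proposes): the author will accept anything ≥ 0, so the publisher offers 0 and keeps 300.
Round 2 (the author proposes): the publisher can get 300 next round, worth 0.47 × 300 = 141 now, so the author offers 141, keeping 159.
Round 1 (the publisher proposes): the author can get 159 next round, worth 0.59 × 159 = 93.81 now, so the publisher offers 93.81, keeping 206.19.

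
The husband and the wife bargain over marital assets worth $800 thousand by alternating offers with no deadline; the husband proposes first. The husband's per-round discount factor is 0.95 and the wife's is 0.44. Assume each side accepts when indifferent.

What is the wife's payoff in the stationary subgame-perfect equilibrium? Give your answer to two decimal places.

In a stationary SPE each proposer offers the other exactly their discounted continuation value.
If the husband keeps x when proposing and the wife keeps y when proposing, then x = 800 − 0.44y and y = 800 − 0.95x.
Solving: x = 800(1 − 0.44) / (1 − 0.95·0.44) = 448 / 0.582 ≈ 769.7595.
The wife gets 800 − 769.7595 ≈ 30.2405.

30.24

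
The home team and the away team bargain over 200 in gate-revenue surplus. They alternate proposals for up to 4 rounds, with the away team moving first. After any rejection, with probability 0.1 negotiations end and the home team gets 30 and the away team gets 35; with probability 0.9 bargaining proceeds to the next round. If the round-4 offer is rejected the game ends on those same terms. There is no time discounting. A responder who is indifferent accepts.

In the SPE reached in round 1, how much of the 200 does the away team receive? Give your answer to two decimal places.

Round 4 (the home team proposes): the away team gets 35 if talks fail, so the home team offers 35 and keeps 165.
Round 3 (the away team proposes): rejecting gives the home team an expected 0.9 × 165 + 0.1 × 30 = 151.5. The away team offers 151.5 and keeps 200 − 151.5 = 48.5.
Round 2 (the home team proposes): rejecting gives the away team an expected 0.9 × 48.5 + 0.1 × 35 = 47.15. The home team offers 47.15 and keeps 200 − 47.15 = 152.85.
Round 1 (the away team proposes): rejecting gives the home team an expected 0.9 × 152.85 + 0.1 × 30 = 140.565; the away team offers that and keeps 59.435.

59.44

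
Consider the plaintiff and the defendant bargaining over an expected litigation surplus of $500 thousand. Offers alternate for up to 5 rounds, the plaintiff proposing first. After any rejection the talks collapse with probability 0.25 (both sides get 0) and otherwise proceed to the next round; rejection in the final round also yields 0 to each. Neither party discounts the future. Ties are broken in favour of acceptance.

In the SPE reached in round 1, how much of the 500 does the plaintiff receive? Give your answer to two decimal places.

353.52

Round 5 (the plaintiff proposes): the defendant will accept anything ≥ 0, so the plaintiff offers 0 and keeps 500.
Round 4 (the defendant proposes): rejecting gives the plaintiff an expected 0.75 × 500 = 375; the defendant offers that and keeps 125.
Round 3 (the plaintiff proposes): rejecting gives the defendant an expected 0.75 × 125 = 93.75. The plaintiff offers 93.75 and keeps 500 − 93.75 = 406.25.
Round 2 (the defendant proposes): rejecting gives the plaintiff an expected 0.75 × 406.25 = 304.6875. The defendant offers 304.6875 and keeps 500 − 304.6875 = 195.3125.
Round 1 (the plaintiff proposes): rejecting gives the defendant an expected 0.75 × 195.3125 = 146.484375, so the plaintiff offers 146.484375, keeping 353.515625.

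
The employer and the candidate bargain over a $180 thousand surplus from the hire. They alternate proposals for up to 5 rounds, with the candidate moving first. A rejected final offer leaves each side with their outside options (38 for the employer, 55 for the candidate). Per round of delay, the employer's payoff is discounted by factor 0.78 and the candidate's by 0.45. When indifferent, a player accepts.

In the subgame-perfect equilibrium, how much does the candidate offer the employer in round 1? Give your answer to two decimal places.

Round 5 (the candidate proposes): the employer gets 38 if talks fail, so the candidate offers 38 and keeps 142.
Round 4 (the employer proposes): the candidate can get 142 next round, worth 0.45 × 142 = 63.9 now, so the employer offers 63.9, keeping 116.1.
Round 3 (the candidate proposes): the employer can get 116.1 next round, worth 0.78 × 116.1 = 90.558 now; the candidate offers that and keeps 89.442.
Round 2 (the employer proposes): the candidate can get 89.442 next round, worth 0.45 × 89.442 = 40.2489 now; the employer offers that and keeps 139.7511.
Round 1 (the candidate proposes): the employer can get 139.7511 next round, worth 0.78 × 139.7511 = 109.005858 now; the candidate offers that and keeps 70.994142.

109.01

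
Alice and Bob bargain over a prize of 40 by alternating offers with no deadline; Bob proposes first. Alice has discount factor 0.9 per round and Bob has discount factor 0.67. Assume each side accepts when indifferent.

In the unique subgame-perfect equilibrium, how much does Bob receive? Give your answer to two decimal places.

In a stationary SPE each proposer offers the other exactly their discounted continuation value.
If Bob keeps x when proposing and Alice keeps y when proposing, then x = 40 − 0.9y and y = 40 − 0.67x.
Solving: x = 40(1 − 0.9) / (1 − 0.67·0.9) = 4 / 0.397 ≈ 10.0756.
Alice gets 40 − 10.0756 ≈ 29.9244.

10.08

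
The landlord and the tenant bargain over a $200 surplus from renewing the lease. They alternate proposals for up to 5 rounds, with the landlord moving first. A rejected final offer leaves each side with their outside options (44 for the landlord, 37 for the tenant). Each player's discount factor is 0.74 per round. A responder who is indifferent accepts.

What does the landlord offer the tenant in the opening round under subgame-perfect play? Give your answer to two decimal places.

Round 5 (the landlord proposes): the tenant gets 37 if talks fail, so the landlord offers 37 and keeps 163.
Round 4 (the tenant proposes): the landlord can get 163 next round, worth 0.74 × 163 = 120.62 now; the tenant offers that and keeps 79.38.
Round 3 (the landlord proposes): the tenant can get 79.38 next round, worth 0.74 × 79.38 = 58.7412 now, so the landlord offers 58.7412, keeping 141.2588.
Round 2 (the tenant proposes): the landlord can get 141.2588 next round, worth 0.74 × 141.2588 = 104.531512 now. The tenant offers 104.531512 and keeps 200 − 104.531512 = 95.468488.
Round 1 (the landlord proposes): the tenant can get 95.468488 next round, worth 0.74 × 95.468488 = 70.64668112 now; the landlord offers that and keeps 129.35331888.

70.65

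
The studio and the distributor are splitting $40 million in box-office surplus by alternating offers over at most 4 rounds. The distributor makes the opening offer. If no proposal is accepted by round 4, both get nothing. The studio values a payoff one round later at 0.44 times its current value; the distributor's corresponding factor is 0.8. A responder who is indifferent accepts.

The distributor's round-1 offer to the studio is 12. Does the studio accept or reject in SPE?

Accept

Round 4 (the studio proposes): rejection yields 0 for the distributor; the studio offers 0 and keeps 40.
Round 3 (the distributor proposes): the studio can get 40 next round, worth 0.44 × 40 = 17.6 now, so the distributor offers 17.6, keeping 22.4.
Round 2 (the studio proposes): the distributor can get 22.4 next round, worth 0.8 × 22.4 = 17.92 now; the studio offers that and keeps 22.08.
So by rejecting in round 1, the studio gets 22.08 next round, worth 0.44 × 22.08 = 9.7152 now.
Offer 12 ≥ 9.7152, so the studio accepts.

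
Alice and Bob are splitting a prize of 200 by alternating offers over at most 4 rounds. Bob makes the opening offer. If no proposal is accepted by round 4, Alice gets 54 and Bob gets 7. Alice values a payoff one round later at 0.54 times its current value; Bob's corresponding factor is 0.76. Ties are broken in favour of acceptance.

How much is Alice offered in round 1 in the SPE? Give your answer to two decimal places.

Round 4 (Alice proposes): Bob gets 7 if talks fail, so Alice offers 7 and keeps 193.
Round 3 (Bob proposes): Alice can get 193 next round, worth 0.54 × 193 = 104.22 now; Bob offers that and keeps 95.78.
Round 2 (Alice proposes): Bob can get 95.78 next round, worth 0.76 × 95.78 = 72.7928 now, so Alice offers 72.7928, keeping 127.2072.
Round 1 (Bob proposes): Alice can get 127.2072 next round, worth 0.54 × 127.2072 = 68.691888 now, so Bob offers 68.691888, keeping 131.308112.

68.69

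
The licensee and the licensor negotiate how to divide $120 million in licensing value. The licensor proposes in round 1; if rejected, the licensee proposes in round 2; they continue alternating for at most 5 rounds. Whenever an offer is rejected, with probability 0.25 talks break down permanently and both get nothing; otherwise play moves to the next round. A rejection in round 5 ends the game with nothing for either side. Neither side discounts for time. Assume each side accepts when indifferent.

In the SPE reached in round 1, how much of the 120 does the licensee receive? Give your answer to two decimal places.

Round 5 (the licensor proposes): rejection yields 0 for the licensee; the licensor offers 0 and keeps 120.
Round 4 (the licensee proposes): rejecting gives the licensor an expected 0.75 × 120 = 90, so the licensee offers 90, keeping 30.
Round 3 (the licensor proposes): rejecting gives the licensee an expected 0.75 × 30 = 22.5; the licensor offers that and keeps 97.5.
Round 2 (the licensee proposes): rejecting gives the licensor an expected 0.75 × 97.5 = 73.125, so the licensee offers 73.125, keeping 46.875.
Round 1 (the licensor proposes): rejecting gives the licensee an expected 0.75 × 46.875 = 35.15625; the licensor offers that and keeps 84.84375.

35.16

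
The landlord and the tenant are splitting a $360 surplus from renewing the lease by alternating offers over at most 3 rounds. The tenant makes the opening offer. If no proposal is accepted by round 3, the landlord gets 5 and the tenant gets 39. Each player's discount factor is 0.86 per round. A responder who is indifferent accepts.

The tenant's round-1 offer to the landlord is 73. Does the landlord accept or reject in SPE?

Accept

Round 3 (the tenant proposes): the landlord gets 5 if talks fail, so the tenant offers 5 and keeps 355.
Round 2 (the landlord proposes): the tenant can get 355 next round, worth 0.86 × 355 = 305.3 now. The landlord offers 305.3 and keeps 360 − 305.3 = 54.7.
So by rejecting in round 1, the landlord gets 54.7 next round, worth 0.86 × 54.7 = 47.042 now.
Offer 73 ≥ 47.042, so the landlord accepts.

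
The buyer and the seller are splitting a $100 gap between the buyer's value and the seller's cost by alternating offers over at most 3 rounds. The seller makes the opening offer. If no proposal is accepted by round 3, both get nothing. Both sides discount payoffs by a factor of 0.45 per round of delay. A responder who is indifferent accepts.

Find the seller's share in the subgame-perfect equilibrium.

75.25

Round 3 (the seller proposes): the buyer will accept anything ≥ 0, so the seller offers 0 and keeps 100.
Round 2 (the buyer proposes): the seller can get 100 next round, worth 0.45 × 100 = 45 now; the buyer offers that and keeps 55.
Round 1 (the seller proposes): the buyer can get 55 next round, worth 0.45 × 55 = 24.75 now; the seller offers that and keeps 75.25.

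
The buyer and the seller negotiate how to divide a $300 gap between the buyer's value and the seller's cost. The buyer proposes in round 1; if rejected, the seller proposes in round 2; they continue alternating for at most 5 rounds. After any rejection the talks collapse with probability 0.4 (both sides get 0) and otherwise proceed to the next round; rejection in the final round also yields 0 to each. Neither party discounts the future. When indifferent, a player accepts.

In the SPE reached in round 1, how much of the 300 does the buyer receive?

Round 5 (the buyer proposes): the seller will accept anything ≥ 0, so the buyer offers 0 and keeps 300.
Round 4 (the seller proposes): rejecting gives the buyer an expected 0.6 × 300 = 180; the seller offers that and keeps 120.
Round 3 (the buyer proposes): rejecting gives the seller an expected 0.6 × 120 = 72. The buyer offers 72 and keeps 300 − 72 = 228.
Round 2 (the seller proposes): rejecting gives the buyer an expected 0.6 × 228 = 136.8, so the seller offers 136.8, keeping 163.2.
Round 1 (the buyer proposes): rejecting gives the seller an expected 0.6 × 163.2 = 97.92. The buyer offers 97.92 and keeps 300 − 97.92 = 202.08.

202.08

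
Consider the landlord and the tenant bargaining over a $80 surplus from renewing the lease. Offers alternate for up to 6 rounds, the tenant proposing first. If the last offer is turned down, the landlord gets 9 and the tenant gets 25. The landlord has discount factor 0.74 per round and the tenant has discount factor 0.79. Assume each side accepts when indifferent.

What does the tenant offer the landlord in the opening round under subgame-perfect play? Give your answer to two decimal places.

Work backward from the last round.
Round 6 (the landlord proposes): the tenant gets 25 if talks fail, so the landlord offers 25 and keeps 55.
Round 5 (the tenant proposes): the landlord can get 55 next round, worth 0.74 × 55 = 40.7 now; the tenant offers that and keeps 39.3.
Round 4 (the landlord proposes): the tenant can get 39.3 next round, worth 0.79 × 39.3 = 31.047 now. The landlord offers 31.047 and keeps 80 − 31.047 = 48.953.
Round 3 (the tenant proposes): the landlord can get 48.953 next round, worth 0.74 × 48.953 = 36.22522 now, so the tenant offers 36.22522, keeping 43.77478.
Round 2 (the landlord proposes): the tenant can get 43.77478 next round, worth 0.79 × 43.77478 = 34.5820762 now; the landlord offers that and keeps 45.4179238.
Round 1 (the tenant proposes): the landlord can get 45.4179238 next round, worth 0.74 × 45.4179238 = 33.609263612 now. The tenant offers 33.609263612 and keeps 80 − 33.609263612 = 46.390736388.

33.61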